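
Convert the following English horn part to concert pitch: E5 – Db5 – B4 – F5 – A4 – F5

A4 Gb4 E4 Bb4 D4 Bb4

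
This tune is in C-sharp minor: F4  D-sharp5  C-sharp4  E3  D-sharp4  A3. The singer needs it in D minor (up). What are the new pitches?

Gb4 E5 D4 F3 E4 Bb3

C-sharp minor to D minor up is a minor second, so every note moves up by that interval.
F4 gives Gb4
D#5 gives E5
C#4 gives D4
E3 gives F3
D#4 gives E4
A3 gives Bb3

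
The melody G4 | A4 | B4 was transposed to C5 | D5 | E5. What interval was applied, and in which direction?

up a perfect fourth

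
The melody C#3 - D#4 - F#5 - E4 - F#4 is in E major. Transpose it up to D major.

B3 C#5 E6 D5 E5

E major to D major up is a minor seventh, so every note moves up by that interval.
C#3 to B3
D#4 to C#5
F#5 to E6
E4 to D5
F#4 to E5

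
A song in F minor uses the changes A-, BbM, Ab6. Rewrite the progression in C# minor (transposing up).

E#- F#M E6

F minor up to C# minor is an augmented fifth; each chord root moves by that interval while the quality stays the same.
A-: root A up an augmented fifth → E#, giving E#-.
BbM: root Bb up an augmented fifth → F#, giving F#M.
Ab6: root Ab up an augmented fifth → E, giving E6.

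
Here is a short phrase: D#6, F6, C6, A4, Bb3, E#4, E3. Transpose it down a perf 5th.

G#5 Bb5 F5 D4 Eb3 A#3 A2

D#6 -> G#5
F6 -> Bb5
C6 -> F5
A4 -> D4
Bb3 -> Eb3
E#4 -> A#3
E3 -> A2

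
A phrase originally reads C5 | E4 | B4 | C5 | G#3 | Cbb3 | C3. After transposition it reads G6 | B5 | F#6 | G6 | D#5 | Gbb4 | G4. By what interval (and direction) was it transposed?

up a perfect twelfth

Take the first pair: C5 → G6. C to G spans 12 letter names, so the interval is some kind of twelfth.
C5 to G6 is 19 semitones, which makes it a perfect twelfth; the second version is higher, so the direction is up.
Checking another pair — C3 → G4 — gives the same interval.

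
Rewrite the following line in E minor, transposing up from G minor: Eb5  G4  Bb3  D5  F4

G minor to E minor up is a major sixth, so every note moves up by that interval.
Eb5 gives C6
G4 gives E5
Bb3 gives G4
D5 gives B5
F4 gives D5

C6 E5 G4 B5 D5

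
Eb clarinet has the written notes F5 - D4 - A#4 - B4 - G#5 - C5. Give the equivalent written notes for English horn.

Eb6 C5 G#5 A5 F#6 Bb5

First find concert pitch: the Eb clarinet sounds a minor third above written, so F5 D4 A#4 B4 G#5 C5 sounds Ab5 F4 C#5 D5 B5 Eb5.
Then write for English horn: it sounds a perfect fifth below written, so the part must be a perfect fifth above concert.
Ab5 → Eb6
F4 → C5
C#5 → G#5
D5 → A5
B5 → F#6
Eb5 → Bb5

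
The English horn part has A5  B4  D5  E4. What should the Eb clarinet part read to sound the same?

B4 C#4 E4 F#3

First find concert pitch: the English horn sounds a perfect fifth below written, so A5 B4 D5 E4 sounds D5 E4 G4 A3.
Then write for Eb clarinet: it sounds a minor third above written, so the part must be a minor third below concert.
D5 → B4
E4 → C#4
G4 → E4
A3 → F#3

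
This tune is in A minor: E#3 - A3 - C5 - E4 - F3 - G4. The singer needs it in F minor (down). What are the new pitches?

A minor to F minor down is a major third, so every note moves down by that interval.
E#3 → C#3
A3 → F3
C5 → Ab4
E4 → C4
F3 → Db3
G4 → Eb4

C#3 F3 Ab4 C4 Db3 Eb4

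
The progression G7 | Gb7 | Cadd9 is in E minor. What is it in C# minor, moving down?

E7 Eb7 Aadd9

E minor down to C# minor is a minor third; each chord root moves by that interval while the quality stays the same.
G7: root G down a minor third → E, giving E7.
Gb7: root Gb down a minor third → Eb, giving Eb7.
Cadd9: root C down a minor third → A, giving Aadd9.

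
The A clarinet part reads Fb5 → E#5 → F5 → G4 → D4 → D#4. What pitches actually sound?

Db5 C##5 D5 E4 B3 B#3

Written C4 on the A clarinet sounds as A3, a minor third lower; apply that shift to every note.
Fb5 -> Db5
E#5 -> C##5
F5 -> D5
G4 -> E4
D4 -> B3
D#4 -> B#3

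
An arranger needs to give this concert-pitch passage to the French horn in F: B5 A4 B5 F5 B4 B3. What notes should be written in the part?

Written C4 sounds as F3 on the French horn in F, so concert pitches are written a perfect fifth up.
B5 to F#6
A4 to E5
B5 to F#6
F5 to C6
B4 to F#5
B3 to F#4

F#6 E5 F#6 C6 F#5 F#4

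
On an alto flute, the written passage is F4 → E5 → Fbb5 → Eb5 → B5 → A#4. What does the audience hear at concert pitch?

C4 B4 Cbb5 Bb4 F#5 E#4

The alto flute sounds a perfect fourth below written, so transpose each written note down a perfect fourth.
F4 becomes C4
E5 becomes B4
Fbb5 becomes Cbb5
Eb5 becomes Bb4
B5 becomes F#5
A#4 becomes E#4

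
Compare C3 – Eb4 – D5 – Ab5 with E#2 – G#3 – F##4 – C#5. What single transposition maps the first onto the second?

Take the first pair: C3 → E#2. C to E spans 6 letter names, so the interval is some kind of sixth.
E#2 to C3 is 7 semitones, which makes it a diminished sixth; the second version is lower, so the direction is down.
Checking another pair — Ab5 → C#5 — gives the same interval.

down a diminished sixth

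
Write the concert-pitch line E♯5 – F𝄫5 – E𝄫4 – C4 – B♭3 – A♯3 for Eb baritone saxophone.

C##7 Dbb7 Cb6 A5 G5 F##5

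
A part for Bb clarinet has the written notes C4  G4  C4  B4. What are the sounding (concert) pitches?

Bb3 F4 Bb3 A4

The Bb clarinet sounds a major second below written, so transpose each written note down a major second.
C4 to Bb3
G4 to F4
C4 to Bb3
B4 to A4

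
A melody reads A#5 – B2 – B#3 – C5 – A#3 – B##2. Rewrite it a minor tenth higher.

C#7 D4 D#5 Eb6 C#5 D##4

A#5 → C#7
B2 → D4
B#3 → D#5
C5 → Eb6
A#3 → C#5
B##2 → D##4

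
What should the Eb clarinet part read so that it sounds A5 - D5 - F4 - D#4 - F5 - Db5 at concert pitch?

The Eb clarinet sounds a minor third above written, so the written part must be a minor third below concert — transpose each note down.
A5 gives F#5
D5 gives B4
F4 gives D4
D#4 gives B#3
F5 gives D5
Db5 gives Bb4

F#5 B4 D4 B#3 D5 Bb4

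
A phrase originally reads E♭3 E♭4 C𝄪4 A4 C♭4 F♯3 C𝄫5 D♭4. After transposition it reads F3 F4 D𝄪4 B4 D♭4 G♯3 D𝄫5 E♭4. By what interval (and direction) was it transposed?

up a major second

From Eb3 to F3 is 2 letter names — a second of some quality.
Eb3 to F3 is 2 semitones, which makes it a major second; the second version is higher, so the direction is up.
Checking another pair — Db4 → Eb4 — gives the same interval.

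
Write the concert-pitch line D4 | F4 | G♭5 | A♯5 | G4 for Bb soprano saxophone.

Written C4 sounds as Bb3 on the Bb soprano saxophone, so concert pitches are written a major second up.
D4 becomes E4
F4 becomes G4
Gb5 becomes Ab5
A#5 becomes B#5
G4 becomes A4

E4 G4 Ab5 B#5 A4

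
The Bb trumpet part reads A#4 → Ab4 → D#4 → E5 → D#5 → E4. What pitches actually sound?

G#4 Gb4 C#4 D5 C#5 D4

Written C4 on the Bb trumpet sounds as Bb3, a major second lower; apply that shift to every note.
A#4 gives G#4
Ab4 gives Gb4
D#4 gives C#4
E5 gives D5
D#5 gives C#5
E4 gives D4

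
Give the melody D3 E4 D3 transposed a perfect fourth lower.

D3 -> A2
E4 -> B3
D3 -> A2

A2 B3 A2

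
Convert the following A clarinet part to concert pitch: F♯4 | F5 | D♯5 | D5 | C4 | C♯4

D#4 D5 B#4 B4 A3 A#3

The A clarinet sounds a minor third below written, so transpose each written note down a minor third.
F#4 to D#4
F5 to D5
D#5 to B#4
D5 to B4
C4 to A3
C#4 to A#3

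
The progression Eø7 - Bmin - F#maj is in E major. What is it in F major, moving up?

E major up to F major is a minor second; each chord root moves by that interval while the quality stays the same.
Eø7: root E up a minor second → F, giving Fø7.
Bmin: root B up a minor second → C, giving Cmin.
F#maj: root F# up a minor second → G, giving Gmaj.

Fø7 Cmin Gmaj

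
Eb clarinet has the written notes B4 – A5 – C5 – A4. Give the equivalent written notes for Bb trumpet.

E5 D6 F5 D5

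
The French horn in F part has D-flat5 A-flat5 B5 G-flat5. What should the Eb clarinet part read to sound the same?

First find concert pitch: the French horn in F sounds a perfect fifth below written, so D-flat5 A-flat5 B5 G-flat5 sounds Gb4 Db5 E5 Cb5.
Then write for Eb clarinet: it sounds a minor third above written, so the part must be a minor third below concert.
Gb4 → Eb4
Db5 → Bb4
E5 → C#5
Cb5 → Ab4

Eb4 Bb4 C#5 Ab4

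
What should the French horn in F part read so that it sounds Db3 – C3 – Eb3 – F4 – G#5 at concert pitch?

Written C4 sounds as F3 on the French horn in F, so concert pitches are written a perfect fifth up.
Db3 → Ab3
C3 → G3
Eb3 → Bb3
F4 → C5
G#5 → D#6

Ab3 G3 Bb3 C5 D#6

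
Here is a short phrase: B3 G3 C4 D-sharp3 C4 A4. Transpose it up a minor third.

D4 Bb3 Eb4 F#3 Eb4 C5

B3: a third up reaches D, and 3 semitones makes it D4.
A minor third up from G3 gives Bb3.
C4 up a minor third is Eb4.
D#3 up a minor third is F#3.
A minor third up from C4 gives Eb4.
A4 up a minor third is C5.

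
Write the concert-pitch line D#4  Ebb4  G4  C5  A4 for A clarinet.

The A clarinet sounds a minor third below written, so the written part must be a minor third above concert — transpose each note up.
D#4 to F#4
Ebb4 to Gbb4
G4 to Bb4
C5 to Eb5
A4 to C5

F#4 Gbb4 Bb4 Eb5 C5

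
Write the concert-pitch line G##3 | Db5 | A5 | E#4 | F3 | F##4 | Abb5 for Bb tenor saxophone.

A##4 Eb6 B6 F##5 G4 G##5 Bbb6

The Bb tenor saxophone sounds a major ninth below written, so the written part must be a major ninth above concert — transpose each note up.
G##3 → A##4
Db5 → Eb6
A5 → B6
E#4 → F##5
F3 → G4
F##4 → G##5
Abb5 → Bbb6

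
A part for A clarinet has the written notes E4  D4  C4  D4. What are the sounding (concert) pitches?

C#4 B3 A3 B3

The A clarinet sounds a minor third below written, so transpose each written note down a minor third.
E4 becomes C#4
D4 becomes B3
C4 becomes A3
D4 becomes B3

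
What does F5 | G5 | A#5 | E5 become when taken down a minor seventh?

G4 A4 B#4 F#4

F5 gives G4
G5 gives A4
A#5 gives B#4
E5 gives F#4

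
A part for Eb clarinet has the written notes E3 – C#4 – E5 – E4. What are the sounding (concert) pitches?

G3 E4 G5 G4

Written C4 on the Eb clarinet sounds as Eb4, a minor third higher; apply that shift to every note.
E3 becomes G3
C#4 becomes E4
E5 becomes G5
E4 becomes G4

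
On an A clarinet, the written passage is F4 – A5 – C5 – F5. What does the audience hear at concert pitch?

D4 F#5 A4 D5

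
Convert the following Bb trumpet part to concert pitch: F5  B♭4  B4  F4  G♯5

Eb5 Ab4 A4 Eb4 F#5

The Bb trumpet sounds a major second below written, so transpose each written note down a major second.
F5 to Eb5
Bb4 to Ab4
B4 to A4
F4 to Eb4
G#5 to F#5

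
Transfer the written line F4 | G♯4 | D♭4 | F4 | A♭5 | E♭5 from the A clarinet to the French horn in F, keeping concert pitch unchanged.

A4 B#4 F4 A4 C6 G5

First find concert pitch: the A clarinet sounds a minor third below written, so F4 G♯4 D♭4 F4 A♭5 E♭5 sounds D4 E#4 Bb3 D4 F5 C5.
Then write for French horn in F: it sounds a perfect fifth below written, so the part must be a perfect fifth above concert.
D4 → A4
E#4 → B#4
Bb3 → F4
D4 → A4
F5 → C6
C5 → G5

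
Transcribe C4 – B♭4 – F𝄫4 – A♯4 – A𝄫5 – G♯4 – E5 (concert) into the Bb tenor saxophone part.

D5 C6 Gbb5 B#5 Bbb6 A#5 F#6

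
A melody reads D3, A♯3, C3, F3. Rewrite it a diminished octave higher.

D3 to Db4
A#3 to A4
C3 to Cb4
F3 to Fb4

Db4 A4 Cb4 Fb4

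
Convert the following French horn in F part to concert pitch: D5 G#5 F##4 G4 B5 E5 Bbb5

G4 C#5 B#3 C4 E5 A4 Ebb5

The French horn in F sounds a perfect fifth below written, so transpose each written note down a perfect fifth.
D5 -> G4
G#5 -> C#5
F##4 -> B#3
G4 -> C4
B5 -> E5
E5 -> A4
Bbb5 -> Ebb5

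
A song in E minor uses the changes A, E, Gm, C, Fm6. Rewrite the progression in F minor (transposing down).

Bb F Abm Db Gbm6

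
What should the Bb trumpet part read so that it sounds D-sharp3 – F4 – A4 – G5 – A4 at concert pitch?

E#3 G4 B4 A5 B4

The Bb trumpet sounds a major second below written, so the written part must be a major second above concert — transpose each note up.
D#3 gives E#3
F4 gives G4
A4 gives B4
G5 gives A5
A4 gives B4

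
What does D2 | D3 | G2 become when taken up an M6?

D2: a sixth up reaches B, and 9 semitones makes it B2.
D3 up a major sixth is B3.
A major sixth up from G2 gives E3.

B2 B3 E3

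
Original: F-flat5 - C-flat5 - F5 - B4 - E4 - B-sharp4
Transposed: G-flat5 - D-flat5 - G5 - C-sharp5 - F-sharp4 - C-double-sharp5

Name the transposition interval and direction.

up a major second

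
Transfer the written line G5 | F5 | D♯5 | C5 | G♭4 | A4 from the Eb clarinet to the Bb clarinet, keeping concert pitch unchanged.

First find concert pitch: the Eb clarinet sounds a minor third above written, so G5 F5 D♯5 C5 G♭4 A4 sounds Bb5 Ab5 F#5 Eb5 Bbb4 C5.
Then write for Bb clarinet: it sounds a major second below written, so the part must be a major second above concert.
Bb5 → C6
Ab5 → Bb5
F#5 → G#5
Eb5 → F5
Bbb4 → Cb5
C5 → D5

C6 Bb5 G#5 F5 Cb5 D5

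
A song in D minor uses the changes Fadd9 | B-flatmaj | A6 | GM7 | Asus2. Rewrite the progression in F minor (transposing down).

D minor down to F minor is a major sixth; each chord root moves by that interval while the quality stays the same.
Fadd9: root F down a major sixth → Ab, giving Abadd9.
B-flatmaj: root B-flat down a major sixth → Db, giving Dbmaj.
A6: root A down a major sixth → C, giving C6.
GM7: root G down a major sixth → Bb, giving BbM7.
Asus2: root A down a major sixth → C, giving Csus2.

Abadd9 Dbmaj C6 BbM7 Csus2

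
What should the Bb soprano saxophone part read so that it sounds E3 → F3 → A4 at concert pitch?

F#3 G3 B4

The Bb soprano saxophone sounds a major second below written, so the written part must be a major second above concert — transpose each note up.
E3 gives F#3
F3 gives G3
A4 gives B4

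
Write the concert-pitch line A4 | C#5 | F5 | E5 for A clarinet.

C5 E5 Ab5 G5

The A clarinet sounds a minor third below written, so the written part must be a minor third above concert — transpose each note up.
A4 gives C5
C#5 gives E5
F5 gives Ab5
E5 gives G5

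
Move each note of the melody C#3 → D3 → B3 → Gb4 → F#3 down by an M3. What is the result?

C#3: a third down reaches A, and 4 semitones makes it A2.
D3 down a major third is Bb2.
B3 down a major third is G3.
A major third down from Gb4 gives Ebb4.
F#3 down a major third is D3.

A2 Bb2 G3 Ebb4 D3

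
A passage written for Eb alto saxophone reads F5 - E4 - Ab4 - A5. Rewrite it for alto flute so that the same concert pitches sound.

First find concert pitch: the Eb alto saxophone sounds a major sixth below written, so F5 E4 Ab4 A5 sounds Ab4 G3 Cb4 C5.
Then write for alto flute: it sounds a perfect fourth below written, so the part must be a perfect fourth above concert.
Ab4 → Db5
G3 → C4
Cb4 → Fb4
C5 → F5

Db5 C4 Fb4 F5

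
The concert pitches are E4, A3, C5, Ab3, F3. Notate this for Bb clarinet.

F#4 B3 D5 Bb3 G3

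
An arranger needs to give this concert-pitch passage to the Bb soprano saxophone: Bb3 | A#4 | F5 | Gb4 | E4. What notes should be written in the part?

The Bb soprano saxophone sounds a major second below written, so the written part must be a major second above concert — transpose each note up.
Bb3 gives C4
A#4 gives B#4
F5 gives G5
Gb4 gives Ab4
E4 gives F#4

C4 B#4 G5 Ab4 F#4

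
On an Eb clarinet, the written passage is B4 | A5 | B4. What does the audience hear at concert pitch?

D5 C6 D5

Written C4 on the Eb clarinet sounds as Eb4, a minor third higher; apply that shift to every note.
B4 -> D5
A5 -> C6
B4 -> D5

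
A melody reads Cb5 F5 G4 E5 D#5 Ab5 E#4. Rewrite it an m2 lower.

Cb5: a second down reaches B, and 1 semitone makes it Bb4.
F5 down a minor second is E5.
A minor second down from G4 gives F#4.
E5: a second down reaches D, and 1 semitone makes it D#5.
A minor second down from D#5 gives C##5.
A minor second down from Ab5 gives G5.
A minor second down from E#4 gives D##4.

Bb4 E5 F#4 D#5 C##5 G5 D##4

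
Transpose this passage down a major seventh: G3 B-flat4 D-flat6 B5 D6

Ab2 Cb4 Ebb5 C5 Eb5

G3 → Ab2
Bb4 → Cb4
Db6 → Ebb5
B5 → C5
D6 → Eb5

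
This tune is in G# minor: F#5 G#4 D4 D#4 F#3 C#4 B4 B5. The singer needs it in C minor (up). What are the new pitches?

Bb5 C5 Gb4 G4 Bb3 F4 Eb5 Eb6

From G# up to C is a diminished fourth; apply that to each pitch.
F#5 becomes Bb5
G#4 becomes C5
D4 becomes Gb4
D#4 becomes G4
F#3 becomes Bb3
C#4 becomes F4
B4 becomes Eb5
B5 becomes Eb6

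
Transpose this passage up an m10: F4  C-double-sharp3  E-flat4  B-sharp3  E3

Ab5 E#4 Gb5 D#5 G4

F4 gives Ab5
C##3 gives E#4
Eb4 gives Gb5
B#3 gives D#5
E3 gives G4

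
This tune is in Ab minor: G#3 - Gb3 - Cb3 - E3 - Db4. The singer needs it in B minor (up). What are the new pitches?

From Ab up to B is an augmented second; apply that to each pitch.
G#3 gives A##3
Gb3 gives A3
Cb3 gives D3
E3 gives F##3
Db4 gives E4

A##3 A3 D3 F##3 E4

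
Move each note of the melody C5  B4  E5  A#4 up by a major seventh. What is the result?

C5 up a major seventh is B5.
B4: a seventh up reaches A, and 11 semitones makes it A#5.
E5 up a major seventh is D#6.
A major seventh up from A#4 gives G##5.

B5 A#5 D#6 G##5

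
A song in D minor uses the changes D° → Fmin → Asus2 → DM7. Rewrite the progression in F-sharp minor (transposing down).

F#° Amin C#sus2 F#M7

D minor down to F-sharp minor is a minor sixth; each chord root moves by that interval while the quality stays the same.
D°: root D down a minor sixth → F#, giving F#°.
Fmin: root F down a minor sixth → A, giving Amin.
Asus2: root A down a minor sixth → C#, giving C#sus2.
DM7: root D down a minor sixth → F#, giving F#M7.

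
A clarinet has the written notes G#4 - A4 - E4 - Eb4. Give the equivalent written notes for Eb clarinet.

C##4 D#4 A#3 A3

First find concert pitch: the A clarinet sounds a minor third below written, so G#4 A4 E4 Eb4 sounds E#4 F#4 C#4 C4.
Then write for Eb clarinet: it sounds a minor third above written, so the part must be a minor third below concert.
E#4 → C##4
F#4 → D#4
C#4 → A#3
C4 → A3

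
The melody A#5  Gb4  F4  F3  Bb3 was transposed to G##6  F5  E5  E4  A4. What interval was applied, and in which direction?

up a major seventh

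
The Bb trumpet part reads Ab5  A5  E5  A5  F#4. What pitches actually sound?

Written C4 on the Bb trumpet sounds as Bb3, a major second lower; apply that shift to every note.
Ab5 gives Gb5
A5 gives G5
E5 gives D5
A5 gives G5
F#4 gives E4

Gb5 G5 D5 G5 E4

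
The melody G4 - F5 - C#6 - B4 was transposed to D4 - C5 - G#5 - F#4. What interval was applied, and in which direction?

down a perfect fourth

Take the first pair: G4 → D4. G to D spans 4 letter names, so the interval is some kind of fourth.
D4 to G4 is 5 semitones, which makes it a perfect fourth; the second version is lower, so the direction is down.
Checking another pair — B4 → F#4 — gives the same interval.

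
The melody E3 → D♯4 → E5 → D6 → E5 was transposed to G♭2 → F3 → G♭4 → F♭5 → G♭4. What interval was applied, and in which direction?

down an augmented sixth

From E3 to Gb2 is 6 letter names — a sixth of some quality.
Gb2 to E3 is 10 semitones, which makes it an augmented sixth; the second version is lower, so the direction is down.
Checking another pair — E5 → Gb4 — gives the same interval.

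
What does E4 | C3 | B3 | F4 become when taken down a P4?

B3 G2 F#3 C4

E4 to B3
C3 to G2
B3 to F#3
F4 to C4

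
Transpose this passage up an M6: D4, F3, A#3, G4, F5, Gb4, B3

B4 D4 F##4 E5 D6 Eb5 G#4

D4 → B4
F3 → D4
A#3 → F##4
G4 → E5
F5 → D6
Gb4 → Eb5
B3 → G#4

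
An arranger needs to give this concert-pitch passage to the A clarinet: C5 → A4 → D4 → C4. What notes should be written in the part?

Eb5 C5 F4 Eb4

The A clarinet sounds a minor third below written, so the written part must be a minor third above concert — transpose each note up.
C5 becomes Eb5
A4 becomes C5
D4 becomes F4
C4 becomes Eb4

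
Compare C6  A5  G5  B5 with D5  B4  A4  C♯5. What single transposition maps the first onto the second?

down a minor seventh

Take the first pair: C6 → D5. C to D spans 7 letter names, so the interval is some kind of seventh.
D5 to C6 is 10 semitones, which makes it a minor seventh; the second version is lower, so the direction is down.
Checking another pair — B5 → C#5 — gives the same interval.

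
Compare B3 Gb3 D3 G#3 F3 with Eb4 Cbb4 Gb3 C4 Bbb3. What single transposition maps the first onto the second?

up a diminished fourth

Take the first pair: B3 → Eb4. B to E spans 4 letter names, so the interval is some kind of fourth.
B3 to Eb4 is 4 semitones, which makes it a diminished fourth; the second version is higher, so the direction is up.
Checking another pair — F3 → Bbb3 — gives the same interval.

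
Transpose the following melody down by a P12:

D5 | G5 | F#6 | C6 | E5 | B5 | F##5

D5 becomes G3
G5 becomes C4
F#6 becomes B4
C6 becomes F4
E5 becomes A3
B5 becomes E4
F##5 becomes B#3

G3 C4 B4 F4 A3 E4 B#3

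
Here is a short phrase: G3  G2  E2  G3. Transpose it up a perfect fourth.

C4 C3 A2 C4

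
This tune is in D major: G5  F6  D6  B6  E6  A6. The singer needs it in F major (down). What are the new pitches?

Bb4 Ab5 F5 D6 G5 C6

From D down to F is a major sixth; apply that to each pitch.
G5 becomes Bb4
F6 becomes Ab5
D6 becomes F5
B6 becomes D6
E6 becomes G5
A6 becomes C6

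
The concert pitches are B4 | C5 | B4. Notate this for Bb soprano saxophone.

C#5 D5 C#5

Written C4 sounds as Bb3 on the Bb soprano saxophone, so concert pitches are written a major second up.
B4 gives C#5
C5 gives D5
B4 gives C#5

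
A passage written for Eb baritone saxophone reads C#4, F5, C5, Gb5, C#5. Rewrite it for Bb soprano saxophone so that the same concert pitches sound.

F#2 Bb3 F3 Cb4 F#3

First find concert pitch: the Eb baritone saxophone sounds a major thirteenth below written, so C#4 F5 C5 Gb5 C#5 sounds E2 Ab3 Eb3 Bbb3 E3.
Then write for Bb soprano saxophone: it sounds a major second below written, so the part must be a major second above concert.
E2 → F#2
Ab3 → Bb3
Eb3 → F3
Bbb3 → Cb4
E3 → F#3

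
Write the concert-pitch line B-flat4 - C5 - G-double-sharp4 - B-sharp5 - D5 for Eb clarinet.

G4 A4 E##4 G##5 B4

Written C4 sounds as Eb4 on the Eb clarinet, so concert pitches are written a minor third down.
Bb4 becomes G4
C5 becomes A4
G##4 becomes E##4
B#5 becomes G##5
D5 becomes B4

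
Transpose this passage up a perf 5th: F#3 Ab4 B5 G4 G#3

A perfect fifth up from F#3 gives C#4.
A perfect fifth up from Ab4 gives Eb5.
B5 up a perfect fifth is F#6.
G4 up a perfect fifth is D5.
G#3: a fifth up reaches D, and 7 semitones makes it D#4.

C#4 Eb5 F#6 D5 D#4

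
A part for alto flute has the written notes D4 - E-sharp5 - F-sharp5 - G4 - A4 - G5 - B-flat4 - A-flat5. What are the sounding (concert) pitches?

A3 B#4 C#5 D4 E4 D5 F4 Eb5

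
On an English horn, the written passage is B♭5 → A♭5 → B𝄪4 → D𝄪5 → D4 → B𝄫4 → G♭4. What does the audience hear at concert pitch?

Eb5 Db5 E##4 G##4 G3 Ebb4 Cb4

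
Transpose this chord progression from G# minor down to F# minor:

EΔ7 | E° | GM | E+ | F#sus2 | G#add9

G# minor down to F# minor is a major second; each chord root moves by that interval while the quality stays the same.
EΔ7: root E down a major second → D, giving DΔ7.
E°: root E down a major second → D, giving D°.
GM: root G down a major second → F, giving FM.
E+: root E down a major second → D, giving D+.
F#sus2: root F# down a major second → E, giving Esus2.
G#add9: root G# down a major second → F#, giving F#add9.

DΔ7 D° FM D+ Esus2 F#add9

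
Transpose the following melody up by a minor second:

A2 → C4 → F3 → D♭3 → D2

A2 becomes Bb2
C4 becomes Db4
F3 becomes Gb3
Db3 becomes Ebb3
D2 becomes Eb2

Bb2 Db4 Gb3 Ebb3 Eb2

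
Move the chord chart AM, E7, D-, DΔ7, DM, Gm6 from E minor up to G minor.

E minor up to G minor is a minor third; each chord root moves by that interval while the quality stays the same.
AM: root A up a minor third → C, giving CM.
E7: root E up a minor third → G, giving G7.
D-: root D up a minor third → F, giving F-.
DΔ7: root D up a minor third → F, giving FΔ7.
DM: root D up a minor third → F, giving FM.
Gm6: root G up a minor third → Bb, giving Bbm6.

CM G7 F- FΔ7 FM Bbm6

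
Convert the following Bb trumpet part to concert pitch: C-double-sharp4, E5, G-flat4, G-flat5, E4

B#3 D5 Fb4 Fb5 D4

The Bb trumpet sounds a major second below written, so transpose each written note down a major second.
C##4 to B#3
E5 to D5
Gb4 to Fb4
Gb5 to Fb5
E4 to D4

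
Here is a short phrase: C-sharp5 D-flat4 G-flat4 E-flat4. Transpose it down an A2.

Bb4 Cbb4 Fbb4 Dbb4

C#5 gives Bb4
Db4 gives Cbb4
Gb4 gives Fbb4
Eb4 gives Dbb4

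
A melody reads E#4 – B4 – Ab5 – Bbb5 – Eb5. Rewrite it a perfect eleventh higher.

A#5 E6 Db7 Ebb7 Ab6

E#4 -> A#5
B4 -> E6
Ab5 -> Db7
Bbb5 -> Ebb7
Eb5 -> Ab6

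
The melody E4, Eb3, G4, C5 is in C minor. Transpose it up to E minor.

G#4 G3 B4 E5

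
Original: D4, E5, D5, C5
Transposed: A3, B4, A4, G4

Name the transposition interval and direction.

down a perfect fourth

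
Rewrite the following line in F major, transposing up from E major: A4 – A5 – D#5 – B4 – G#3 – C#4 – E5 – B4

Bb4 Bb5 E5 C5 A3 D4 F5 C5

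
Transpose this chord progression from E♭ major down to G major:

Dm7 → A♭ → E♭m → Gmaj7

F#m7 C Gm Bmaj7

E♭ major down to G major is a minor sixth; each chord root moves by that interval while the quality stays the same.
Dm7: root D down a minor sixth → F#, giving F#m7.
A♭: root A♭ down a minor sixth → C, giving C.
E♭m: root E♭ down a minor sixth → G, giving Gm.
Gmaj7: root G down a minor sixth → B, giving Bmaj7.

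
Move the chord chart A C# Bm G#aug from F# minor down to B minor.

F# minor down to B minor is a perfect fifth; each chord root moves by that interval while the quality stays the same.
A: root A down a perfect fifth → D, giving D.
C#: root C# down a perfect fifth → F#, giving F#.
Bm: root B down a perfect fifth → E, giving Em.
G#aug: root G# down a perfect fifth → C#, giving C#aug.

D F# Em C#aug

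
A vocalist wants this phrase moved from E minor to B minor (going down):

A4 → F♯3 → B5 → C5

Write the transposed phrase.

E4 C#3 F#5 G4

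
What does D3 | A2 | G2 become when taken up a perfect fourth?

G3 D3 C3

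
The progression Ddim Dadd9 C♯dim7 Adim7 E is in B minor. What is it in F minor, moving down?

Abdim Abadd9 Gdim7 Ebdim7 Bb

B minor down to F minor is an augmented fourth; each chord root moves by that interval while the quality stays the same.
Ddim: root D down an augmented fourth → Ab, giving Abdim.
Dadd9: root D down an augmented fourth → Ab, giving Abadd9.
C♯dim7: root C♯ down an augmented fourth → G, giving Gdim7.
Adim7: root A down an augmented fourth → Eb, giving Ebdim7.
E: root E down an augmented fourth → Bb, giving Bb.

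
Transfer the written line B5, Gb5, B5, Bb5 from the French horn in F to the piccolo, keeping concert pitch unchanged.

E4 Cb4 E4 Eb4

First find concert pitch: the French horn in F sounds a perfect fifth below written, so B5 Gb5 B5 Bb5 sounds E5 Cb5 E5 Eb5.
Then write for piccolo: it sounds a perfect octave above written, so the part must be a perfect octave below concert.
E5 → E4
Cb5 → Cb4
E5 → E4
Eb5 → Eb4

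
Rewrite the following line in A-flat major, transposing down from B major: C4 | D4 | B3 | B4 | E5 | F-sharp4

Bbb3 Cb4 Ab3 Ab4 Db5 Eb4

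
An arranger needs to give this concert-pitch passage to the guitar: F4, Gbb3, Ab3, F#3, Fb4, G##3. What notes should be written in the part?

The guitar sounds a perfect octave below written, so the written part must be a perfect octave above concert — transpose each note up.
F4 gives F5
Gbb3 gives Gbb4
Ab3 gives Ab4
F#3 gives F#4
Fb4 gives Fb5
G##3 gives G##4

F5 Gbb4 Ab4 F#4 Fb5 G##4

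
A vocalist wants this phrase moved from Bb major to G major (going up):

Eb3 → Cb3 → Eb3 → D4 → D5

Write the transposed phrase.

Bb major to G major up is a major sixth, so every note moves up by that interval.
Eb3 becomes C4
Cb3 becomes Ab3
Eb3 becomes C4
D4 becomes B4
D5 becomes B5

C4 Ab3 C4 B4 B5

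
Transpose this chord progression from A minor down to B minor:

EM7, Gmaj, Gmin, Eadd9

F#M7 Amaj Amin F#add9

A minor down to B minor is a minor seventh; each chord root moves by that interval while the quality stays the same.
EM7: root E down a minor seventh → F#, giving F#M7.
Gmaj: root G down a minor seventh → A, giving Amaj.
Gmin: root G down a minor seventh → A, giving Amin.
Eadd9: root E down a minor seventh → F#, giving F#add9.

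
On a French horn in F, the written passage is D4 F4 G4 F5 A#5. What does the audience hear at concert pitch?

The French horn in F sounds a perfect fifth below written, so transpose each written note down a perfect fifth.
D4 → G3
F4 → Bb3
G4 → C4
F5 → Bb4
A#5 → D#5

G3 Bb3 C4 Bb4 D#5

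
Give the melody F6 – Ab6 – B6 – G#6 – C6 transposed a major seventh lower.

F6 -> Gb5
Ab6 -> Bbb5
B6 -> C6
G#6 -> A5
C6 -> Db5

Gb5 Bbb5 C6 A5 Db5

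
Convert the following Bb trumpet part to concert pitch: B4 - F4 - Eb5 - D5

Written C4 on the Bb trumpet sounds as Bb3, a major second lower; apply that shift to every note.
B4 -> A4
F4 -> Eb4
Eb5 -> Db5
D5 -> C5

A4 Eb4 Db5 C5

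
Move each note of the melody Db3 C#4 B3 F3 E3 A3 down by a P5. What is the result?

Gb2 F#3 E3 Bb2 A2 D3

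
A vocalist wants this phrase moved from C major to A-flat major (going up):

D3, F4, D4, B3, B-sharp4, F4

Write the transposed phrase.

From C up to A-flat is a minor sixth; apply that to each pitch.
D3 gives Bb3
F4 gives Db5
D4 gives Bb4
B3 gives G4
B#4 gives G#5
F4 gives Db5

Bb3 Db5 Bb4 G4 G#5 Db5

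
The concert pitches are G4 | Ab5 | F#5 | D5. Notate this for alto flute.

C5 Db6 B5 G5

The alto flute sounds a perfect fourth below written, so the written part must be a perfect fourth above concert — transpose each note up.
G4 to C5
Ab5 to Db6
F#5 to B5
D5 to G5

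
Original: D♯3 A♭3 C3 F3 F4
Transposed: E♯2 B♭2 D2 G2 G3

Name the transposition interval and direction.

down a minor seventh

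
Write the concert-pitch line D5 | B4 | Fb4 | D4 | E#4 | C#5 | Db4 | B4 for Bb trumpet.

Written C4 sounds as Bb3 on the Bb trumpet, so concert pitches are written a major second up.
D5 -> E5
B4 -> C#5
Fb4 -> Gb4
D4 -> E4
E#4 -> F##4
C#5 -> D#5
Db4 -> Eb4
B4 -> C#5

E5 C#5 Gb4 E4 F##4 D#5 Eb4 C#5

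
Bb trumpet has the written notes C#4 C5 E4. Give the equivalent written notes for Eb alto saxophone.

G#4 G5 B4

First find concert pitch: the Bb trumpet sounds a major second below written, so C#4 C5 E4 sounds B3 Bb4 D4.
Then write for Eb alto saxophone: it sounds a major sixth below written, so the part must be a major sixth above concert.
B3 → G#4
Bb4 → G5
D4 → B4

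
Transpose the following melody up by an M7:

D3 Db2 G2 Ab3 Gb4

C#4 C3 F#3 G4 F5

D3 to C#4
Db2 to C3
G2 to F#3
Ab3 to G4
Gb4 to F5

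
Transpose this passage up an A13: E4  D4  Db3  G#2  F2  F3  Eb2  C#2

C##6 B#5 B4 E##4 D#4 D#5 C#4 A##3

E4 gives C##6
D4 gives B#5
Db3 gives B4
G#2 gives E##4
F2 gives D#4
F3 gives D#5
Eb2 gives C#4
C#2 gives A##3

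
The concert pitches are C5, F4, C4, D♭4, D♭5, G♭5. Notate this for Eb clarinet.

A4 D4 A3 Bb3 Bb4 Eb5

The Eb clarinet sounds a minor third above written, so the written part must be a minor third below concert — transpose each note down.
C5 gives A4
F4 gives D4
C4 gives A3
Db4 gives Bb3
Db5 gives Bb4
Gb5 gives Eb5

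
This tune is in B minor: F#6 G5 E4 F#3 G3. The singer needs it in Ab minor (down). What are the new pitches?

From B down to Ab is an augmented second; apply that to each pitch.
F#6 becomes Eb6
G5 becomes Fb5
E4 becomes Db4
F#3 becomes Eb3
G3 becomes Fb3

Eb6 Fb5 Db4 Eb3 Fb3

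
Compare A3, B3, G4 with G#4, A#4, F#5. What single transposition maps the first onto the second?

From A3 to G#4 is 7 letter names — a seventh of some quality.
A3 to G#4 is 11 semitones, which makes it a major seventh; the second version is higher, so the direction is up.
Checking another pair — G4 → F#5 — gives the same interval.

up a major seventh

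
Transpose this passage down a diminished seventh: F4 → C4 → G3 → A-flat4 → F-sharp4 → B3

F4 -> G#3
C4 -> D#3
G3 -> A#2
Ab4 -> B3
F#4 -> G##3
B3 -> C##3

G#3 D#3 A#2 B3 G##3 C##3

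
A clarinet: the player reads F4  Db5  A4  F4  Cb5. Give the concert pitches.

D4 Bb4 F#4 D4 Ab4

Written C4 on the A clarinet sounds as A3, a minor third lower; apply that shift to every note.
F4 gives D4
Db5 gives Bb4
A4 gives F#4
F4 gives D4
Cb5 gives Ab4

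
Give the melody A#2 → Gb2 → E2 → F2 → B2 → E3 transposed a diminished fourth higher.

D3 Cbb3 Ab2 Bbb2 Eb3 Ab3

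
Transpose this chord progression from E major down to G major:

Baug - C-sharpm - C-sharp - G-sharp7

Daug Em E B7

E major down to G major is a major sixth; each chord root moves by that interval while the quality stays the same.
Baug: root B down a major sixth → D, giving Daug.
C-sharpm: root C-sharp down a major sixth → E, giving Em.
C-sharp: root C-sharp down a major sixth → E, giving E.
G-sharp7: root G-sharp down a major sixth → B, giving B7.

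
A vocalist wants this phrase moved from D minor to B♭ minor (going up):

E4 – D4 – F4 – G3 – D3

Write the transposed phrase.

D minor to B♭ minor up is a minor sixth, so every note moves up by that interval.
E4 → C5
D4 → Bb4
F4 → Db5
G3 → Eb4
D3 → Bb3

C5 Bb4 Db5 Eb4 Bb3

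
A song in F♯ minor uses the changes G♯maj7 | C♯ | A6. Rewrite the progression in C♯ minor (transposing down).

D#maj7 G# E6

F♯ minor down to C♯ minor is a perfect fourth; each chord root moves by that interval while the quality stays the same.
G♯maj7: root G♯ down a perfect fourth → D#, giving D#maj7.
C♯: root C♯ down a perfect fourth → G#, giving G#.
A6: root A down a perfect fourth → E, giving E6.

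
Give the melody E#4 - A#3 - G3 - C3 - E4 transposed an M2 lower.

A major second down from E#4 gives D#4.
A#3: a second down reaches G, and 2 semitones makes it G#3.
A major second down from G3 gives F3.
C3 down a major second is Bb2.
E4 down a major second is D4.

D#4 G#3 F3 Bb2 D4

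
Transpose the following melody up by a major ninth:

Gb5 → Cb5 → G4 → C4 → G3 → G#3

Gb5 to Ab6
Cb5 to Db6
G4 to A5
C4 to D5
G3 to A4
G#3 to A#4

Ab6 Db6 A5 D5 A4 A#4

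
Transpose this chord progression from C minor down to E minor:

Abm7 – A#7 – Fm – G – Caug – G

Cm7 C##7 Am B Eaug B

C minor down to E minor is a minor sixth; each chord root moves by that interval while the quality stays the same.
Abm7: root Ab down a minor sixth → C, giving Cm7.
A#7: root A# down a minor sixth → C##, giving C##7.
Fm: root F down a minor sixth → A, giving Am.
G: root G down a minor sixth → B, giving B.
Caug: root C down a minor sixth → E, giving Eaug.
G: root G down a minor sixth → B, giving B.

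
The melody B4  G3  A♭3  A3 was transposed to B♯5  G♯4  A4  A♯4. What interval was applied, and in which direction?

up an augmented octave

Take the first pair: B4 → B#5. B to B spans 8 letter names, so the interval is some kind of octave.
B4 to B#5 is 13 semitones, which makes it an augmented octave; the second version is higher, so the direction is up.
Checking another pair — A3 → A#4 — gives the same interval.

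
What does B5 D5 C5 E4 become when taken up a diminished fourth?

Eb6 Gb5 Fb5 Ab4

B5 to Eb6
D5 to Gb5
C5 to Fb5
E4 to Ab4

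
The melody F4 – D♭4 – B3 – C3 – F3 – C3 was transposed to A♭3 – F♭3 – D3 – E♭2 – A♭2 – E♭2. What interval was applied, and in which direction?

Take the first pair: F4 → Ab3. F to A spans 6 letter names, so the interval is some kind of sixth.
Ab3 to F4 is 9 semitones, which makes it a major sixth; the second version is lower, so the direction is down.
Checking another pair — C3 → Eb2 — gives the same interval.

down a major sixth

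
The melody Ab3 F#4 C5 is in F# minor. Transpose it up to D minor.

Fb4 D5 Ab5

From F# up to D is a minor sixth; apply that to each pitch.
Ab3 becomes Fb4
F#4 becomes D5
C5 becomes Ab5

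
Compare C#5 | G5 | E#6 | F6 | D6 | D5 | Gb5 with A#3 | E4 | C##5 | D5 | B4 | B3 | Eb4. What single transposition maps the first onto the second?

down a minor tenth

From C#5 to A#3 is 10 letter names — a tenth of some quality.
A#3 to C#5 is 15 semitones, which makes it a minor tenth; the second version is lower, so the direction is down.
Checking another pair — Gb5 → Eb4 — gives the same interval.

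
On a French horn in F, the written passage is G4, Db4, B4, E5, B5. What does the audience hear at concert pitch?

Written C4 on the French horn in F sounds as F3, a perfect fifth lower; apply that shift to every note.
G4 → C4
Db4 → Gb3
B4 → E4
E5 → A4
B5 → E5

C4 Gb3 E4 A4 E5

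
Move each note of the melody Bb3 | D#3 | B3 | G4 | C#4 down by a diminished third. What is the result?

G#3 B##2 G##3 E#4 A##3

Bb3 down a diminished third is G#3.
D#3 down a diminished third is B##2.
B3 down a diminished third is G##3.
A diminished third down from G4 gives E#4.
A diminished third down from C#4 gives A##3.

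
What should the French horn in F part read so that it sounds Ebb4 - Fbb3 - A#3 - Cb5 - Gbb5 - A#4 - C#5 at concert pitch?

Bbb4 Cbb4 E#4 Gb5 Dbb6 E#5 G#5

The French horn in F sounds a perfect fifth below written, so the written part must be a perfect fifth above concert — transpose each note up.
Ebb4 becomes Bbb4
Fbb3 becomes Cbb4
A#3 becomes E#4
Cb5 becomes Gb5
Gbb5 becomes Dbb6
A#4 becomes E#5
C#5 becomes G#5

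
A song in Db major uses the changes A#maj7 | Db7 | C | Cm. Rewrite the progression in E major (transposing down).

B##maj7 E7 D# D#m

Db major down to E major is a diminished seventh; each chord root moves by that interval while the quality stays the same.
A#maj7: root A# down a diminished seventh → B##, giving B##maj7.
Db7: root Db down a diminished seventh → E, giving E7.
C: root C down a diminished seventh → D#, giving D#.
Cm: root C down a diminished seventh → D#, giving D#m.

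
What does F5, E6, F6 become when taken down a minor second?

E5 D#6 E6

A minor second down from F5 gives E5.
E6 down a minor second is D#6.
F6: a second down reaches E, and 1 semitone makes it E6.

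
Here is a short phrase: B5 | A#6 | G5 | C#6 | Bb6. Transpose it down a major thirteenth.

B5 down a major thirteenth is D4.
A#6: a thirteenth down reaches C, and 21 semitones makes it C#5.
G5: a thirteenth down reaches B, and 21 semitones makes it Bb3.
A major thirteenth down from C#6 gives E4.
Bb6: a thirteenth down reaches D, and 21 semitones makes it Db5.

D4 C#5 Bb3 E4 Db5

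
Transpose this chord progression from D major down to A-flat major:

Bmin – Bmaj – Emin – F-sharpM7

D major down to A-flat major is an augmented fourth; each chord root moves by that interval while the quality stays the same.
Bmin: root B down an augmented fourth → F, giving Fmin.
Bmaj: root B down an augmented fourth → F, giving Fmaj.
Emin: root E down an augmented fourth → Bb, giving Bbmin.
F-sharpM7: root F-sharp down an augmented fourth → C, giving CM7.

Fmin Fmaj Bbmin CM7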